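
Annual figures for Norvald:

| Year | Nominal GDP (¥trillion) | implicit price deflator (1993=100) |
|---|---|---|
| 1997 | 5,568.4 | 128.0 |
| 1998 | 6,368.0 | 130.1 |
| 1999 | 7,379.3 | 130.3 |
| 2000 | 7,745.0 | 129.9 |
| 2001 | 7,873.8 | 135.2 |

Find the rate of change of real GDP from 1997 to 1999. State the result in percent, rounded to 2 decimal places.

30.18%

Real GDP 1997 = 5568.4/1.280 = 4350.31.
Real GDP 1999 = 7379.3/1.303 = 5663.32.
Change = 5663.32/4350.31 − 1 = 0.3018.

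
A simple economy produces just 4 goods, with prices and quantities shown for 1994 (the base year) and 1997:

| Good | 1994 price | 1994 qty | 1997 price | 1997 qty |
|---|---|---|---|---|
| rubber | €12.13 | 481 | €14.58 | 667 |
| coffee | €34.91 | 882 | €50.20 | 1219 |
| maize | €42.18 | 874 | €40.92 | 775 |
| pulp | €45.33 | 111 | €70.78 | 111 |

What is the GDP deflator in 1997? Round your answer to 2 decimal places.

125.03

Nominal GDP 1997 = 14.58·667 + 50.20·1219 + 40.92·775 + 70.78·111 = 110488.24.
Real GDP 1997 (at 1994 prices) = 12.13·667 + 34.91·1219 + 42.18·775 + 45.33·111 = 88367.13.
Deflator = Nominal/Real × 100 = 110488.24/88367.13 × 100 = 125.033.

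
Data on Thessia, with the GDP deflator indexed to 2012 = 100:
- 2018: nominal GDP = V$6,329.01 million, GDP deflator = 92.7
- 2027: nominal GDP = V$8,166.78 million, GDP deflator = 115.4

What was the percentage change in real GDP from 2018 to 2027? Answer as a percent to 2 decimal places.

3.65%

Deflate each year: 2018 → 6329.01/0.927 = 6827.41; 2027 → 8166.78/1.154 = 7076.93.
So real GDP changed by 7076.93/6827.41 − 1 = 0.0365, i.e. 3.65%.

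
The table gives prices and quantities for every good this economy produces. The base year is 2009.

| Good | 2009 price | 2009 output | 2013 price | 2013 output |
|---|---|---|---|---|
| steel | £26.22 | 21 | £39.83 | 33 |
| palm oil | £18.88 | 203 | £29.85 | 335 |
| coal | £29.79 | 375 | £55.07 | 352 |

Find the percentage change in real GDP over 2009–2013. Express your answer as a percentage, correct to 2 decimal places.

13.64%

Real GDP 2009 = Nominal GDP 2009 = 26.22·21 + 18.88·203 + 29.79·375 = 15554.51.
Real GDP 2013 (at 2009 prices) = 26.22·33 + 18.88·335 + 29.79·352 = 17676.14.
Real growth = 17676.14/15554.51 − 1 = 0.1364.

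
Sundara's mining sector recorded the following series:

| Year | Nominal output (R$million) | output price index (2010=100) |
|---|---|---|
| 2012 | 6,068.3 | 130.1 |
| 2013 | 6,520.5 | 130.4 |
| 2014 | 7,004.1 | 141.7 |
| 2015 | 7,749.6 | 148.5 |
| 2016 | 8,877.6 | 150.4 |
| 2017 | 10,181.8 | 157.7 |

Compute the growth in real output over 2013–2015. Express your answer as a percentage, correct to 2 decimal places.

4.36%

Real output 2013 = 6520.5/1.304 = 5000.38.
Real output 2015 = 7749.6/1.485 = 5218.59.
Change = 5218.59/5000.38 − 1 = 0.0436.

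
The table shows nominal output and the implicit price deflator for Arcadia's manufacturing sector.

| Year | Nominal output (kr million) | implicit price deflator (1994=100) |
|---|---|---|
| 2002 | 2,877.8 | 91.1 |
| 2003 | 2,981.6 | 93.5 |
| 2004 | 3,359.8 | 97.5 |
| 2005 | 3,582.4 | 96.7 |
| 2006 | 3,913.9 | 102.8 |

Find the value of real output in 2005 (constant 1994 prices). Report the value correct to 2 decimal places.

Real output 2005 = 3582.4 / 0.967 = 3704.65.

kr 3,704.65 million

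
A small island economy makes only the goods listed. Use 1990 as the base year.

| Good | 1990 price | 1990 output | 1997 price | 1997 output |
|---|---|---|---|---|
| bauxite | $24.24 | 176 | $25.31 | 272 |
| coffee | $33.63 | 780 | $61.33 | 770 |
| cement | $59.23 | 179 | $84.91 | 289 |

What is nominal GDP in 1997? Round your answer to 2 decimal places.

Nominal GDP 1997 = Σ (p_1997 × q_1997) = 25.31·272 + 61.33·770 + 84.91·289 = 78647.41.

$78647.41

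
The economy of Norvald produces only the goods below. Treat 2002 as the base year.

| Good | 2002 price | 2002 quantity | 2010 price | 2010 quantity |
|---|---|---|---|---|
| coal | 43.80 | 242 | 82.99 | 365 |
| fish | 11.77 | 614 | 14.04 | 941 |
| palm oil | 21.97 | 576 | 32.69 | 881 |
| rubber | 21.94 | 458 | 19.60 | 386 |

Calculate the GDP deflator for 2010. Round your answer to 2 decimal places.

Nominal GDP 2010 = 82.99·365 + 14.04·941 + 32.69·881 + 19.60·386 = 79868.48.
Real GDP 2010 (at 2002 prices) = 43.80·365 + 11.77·941 + 21.97·881 + 21.94·386 = 54886.98.
Deflator = Nominal/Real × 100 = 79868.48/54886.98 × 100 = 145.514.

145.51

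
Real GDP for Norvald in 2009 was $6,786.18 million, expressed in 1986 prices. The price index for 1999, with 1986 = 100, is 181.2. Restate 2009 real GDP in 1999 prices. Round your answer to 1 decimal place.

Real GDP in 1999 prices = Real GDP in 1986 prices × (P_1999/P_1986) = 6786.18 × 1.812 = 12296.56.

$12,296.6 million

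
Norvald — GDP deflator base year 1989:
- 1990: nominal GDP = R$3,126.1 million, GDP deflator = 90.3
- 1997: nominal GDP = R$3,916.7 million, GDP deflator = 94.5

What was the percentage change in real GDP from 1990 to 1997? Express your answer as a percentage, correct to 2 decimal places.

Deflate each year: 1990 → 3126.1/0.903 = 3461.90; 1997 → 3916.7/0.945 = 4144.66.
So real GDP changed by 4144.66/3461.90 − 1 = 0.1972, i.e. 19.72%.

19.72%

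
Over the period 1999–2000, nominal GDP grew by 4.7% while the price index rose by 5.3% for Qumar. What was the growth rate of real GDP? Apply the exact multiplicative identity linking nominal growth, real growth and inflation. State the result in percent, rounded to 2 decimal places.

-0.57%

(1 + g_nom) = (1 + g_real)(1 + π), so g_real = 1.0470 / 1.0530 − 1 = -0.00570.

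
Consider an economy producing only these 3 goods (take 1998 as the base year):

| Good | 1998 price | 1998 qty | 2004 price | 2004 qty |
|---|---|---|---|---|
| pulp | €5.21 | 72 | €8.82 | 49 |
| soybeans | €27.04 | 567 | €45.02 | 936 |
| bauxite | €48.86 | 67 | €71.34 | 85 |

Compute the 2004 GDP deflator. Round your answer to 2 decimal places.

163.66

Nominal GDP 2004 = 8.82·49 + 45.02·936 + 71.34·85 = 48634.80.
Real GDP 2004 (at 1998 prices) = 5.21·49 + 27.04·936 + 48.86·85 = 29717.83.
Deflator = Nominal/Real × 100 = 48634.80/29717.83 × 100 = 163.655.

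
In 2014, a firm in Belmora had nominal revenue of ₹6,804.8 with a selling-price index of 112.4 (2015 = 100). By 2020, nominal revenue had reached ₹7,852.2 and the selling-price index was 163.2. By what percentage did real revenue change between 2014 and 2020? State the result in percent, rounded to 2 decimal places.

-20.53%

Real revenue 2014 = 6804.8 / 1.124 = 6054.09.
Real revenue 2020 = 7852.2 / 1.632 = 4811.40.
Real growth = 4811.40 / 6054.09 − 1 = -0.2053.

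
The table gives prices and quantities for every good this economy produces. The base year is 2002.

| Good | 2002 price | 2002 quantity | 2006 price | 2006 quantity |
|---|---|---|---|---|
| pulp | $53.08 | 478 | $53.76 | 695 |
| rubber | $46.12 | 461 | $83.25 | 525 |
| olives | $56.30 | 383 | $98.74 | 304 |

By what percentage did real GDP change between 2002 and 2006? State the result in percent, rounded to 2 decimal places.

14.70%

Real GDP 2002 = Nominal GDP 2002 = 53.08·478 + 46.12·461 + 56.30·383 = 68196.46.
Real GDP 2006 (at 2002 prices) = 53.08·695 + 46.12·525 + 56.30·304 = 78218.80.
Real growth = 78218.80/68196.46 − 1 = 0.1470.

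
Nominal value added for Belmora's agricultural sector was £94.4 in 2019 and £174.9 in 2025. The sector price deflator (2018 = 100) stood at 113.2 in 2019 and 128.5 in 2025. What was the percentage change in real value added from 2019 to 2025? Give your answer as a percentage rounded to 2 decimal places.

63.22%

Real value added 2019 = 94.4 / 1.132 = 83.39.
Real value added 2025 = 174.9 / 1.285 = 136.11.
Real growth = 136.11 / 83.39 − 1 = 0.6322.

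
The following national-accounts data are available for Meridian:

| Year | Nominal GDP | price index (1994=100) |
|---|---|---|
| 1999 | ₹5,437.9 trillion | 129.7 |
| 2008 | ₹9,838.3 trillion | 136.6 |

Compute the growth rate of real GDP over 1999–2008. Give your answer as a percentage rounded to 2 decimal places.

Real GDP 1999 = 5437.9 / 1.297 = 4192.68.
Real GDP 2008 = 9838.3 / 1.366 = 7202.27.
Real growth = 7202.27 / 4192.68 − 1 = 0.7178.

71.78%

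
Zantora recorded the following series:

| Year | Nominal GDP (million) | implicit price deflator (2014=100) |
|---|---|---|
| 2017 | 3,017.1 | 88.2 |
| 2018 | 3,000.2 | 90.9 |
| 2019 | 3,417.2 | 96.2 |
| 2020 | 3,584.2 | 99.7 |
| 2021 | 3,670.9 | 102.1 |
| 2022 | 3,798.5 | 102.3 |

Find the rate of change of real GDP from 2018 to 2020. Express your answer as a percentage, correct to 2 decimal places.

8.92%

Real GDP 2018 = 3000.2/0.909 = 3300.55.
Real GDP 2020 = 3584.2/0.997 = 3594.98.
Change = 3594.98/3300.55 − 1 = 0.0892.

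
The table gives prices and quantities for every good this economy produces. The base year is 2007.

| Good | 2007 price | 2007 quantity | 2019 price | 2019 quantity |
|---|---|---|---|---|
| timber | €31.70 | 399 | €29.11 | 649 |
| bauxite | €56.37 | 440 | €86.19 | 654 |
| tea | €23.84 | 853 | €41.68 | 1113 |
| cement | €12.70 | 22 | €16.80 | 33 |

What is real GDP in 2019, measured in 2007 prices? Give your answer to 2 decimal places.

€84392.30

Real GDP 2019 = Σ (p_2007 × q_2019) = 31.70·649 + 56.37·654 + 23.84·1113 + 12.70·33 = 84392.30.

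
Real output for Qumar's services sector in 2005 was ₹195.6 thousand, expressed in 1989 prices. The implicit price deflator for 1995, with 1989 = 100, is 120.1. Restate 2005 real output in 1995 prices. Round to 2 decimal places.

Real output in 1995 prices = Real output in 1989 prices × (P_1995/P_1989) = 195.6 × 1.201 = 234.92.

₹234.92 thousand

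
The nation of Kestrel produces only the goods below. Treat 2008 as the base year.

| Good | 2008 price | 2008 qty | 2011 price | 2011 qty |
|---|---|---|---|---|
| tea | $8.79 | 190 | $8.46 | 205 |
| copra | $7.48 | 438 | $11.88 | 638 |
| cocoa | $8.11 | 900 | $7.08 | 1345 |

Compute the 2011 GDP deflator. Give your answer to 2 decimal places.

Nominal GDP 2011 = 8.46·205 + 11.88·638 + 7.08·1345 = 18836.34.
Real GDP 2011 (at 2008 prices) = 8.79·205 + 7.48·638 + 8.11·1345 = 17482.14.
Deflator = Nominal/Real × 100 = 18836.34/17482.14 × 100 = 107.746.

107.75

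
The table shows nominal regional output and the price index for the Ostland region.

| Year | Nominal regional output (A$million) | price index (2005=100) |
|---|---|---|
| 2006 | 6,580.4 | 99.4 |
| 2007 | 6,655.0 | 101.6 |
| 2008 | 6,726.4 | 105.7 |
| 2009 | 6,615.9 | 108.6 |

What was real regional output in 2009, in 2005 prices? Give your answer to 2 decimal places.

A$6,091.99 million

Real regional output 2009 = 6615.9 / 1.086 = 6091.99.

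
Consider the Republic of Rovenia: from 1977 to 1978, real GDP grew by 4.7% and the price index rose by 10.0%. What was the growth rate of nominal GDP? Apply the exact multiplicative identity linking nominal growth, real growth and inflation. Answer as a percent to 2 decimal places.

(1 + g_nom) = (1 + g_real)(1 + π) = 1.0470 × 1.1000 = 1.15170.

15.17%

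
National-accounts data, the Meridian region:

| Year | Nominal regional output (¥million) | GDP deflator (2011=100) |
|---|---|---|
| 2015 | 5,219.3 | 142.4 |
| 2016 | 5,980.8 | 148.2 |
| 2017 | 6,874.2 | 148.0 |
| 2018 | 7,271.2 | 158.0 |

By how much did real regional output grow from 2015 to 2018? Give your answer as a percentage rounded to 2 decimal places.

25.56%

Real regional output 2015 = 5219.3/1.424 = 3665.24.
Real regional output 2018 = 7271.2/1.580 = 4602.03.
Change = 4602.03/3665.24 − 1 = 0.2556.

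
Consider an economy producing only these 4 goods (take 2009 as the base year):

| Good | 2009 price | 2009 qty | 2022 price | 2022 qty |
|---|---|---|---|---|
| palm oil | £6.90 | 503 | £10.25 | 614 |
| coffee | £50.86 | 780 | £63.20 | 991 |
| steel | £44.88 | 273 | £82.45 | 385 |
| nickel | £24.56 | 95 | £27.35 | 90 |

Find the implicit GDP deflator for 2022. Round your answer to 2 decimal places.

Nominal GDP 2022 = 10.25·614 + 63.20·991 + 82.45·385 + 27.35·90 = 103129.45.
Real GDP 2022 (at 2009 prices) = 6.90·614 + 50.86·991 + 44.88·385 + 24.56·90 = 74128.06.
Deflator = Nominal/Real × 100 = 103129.45/74128.06 × 100 = 139.123.

139.12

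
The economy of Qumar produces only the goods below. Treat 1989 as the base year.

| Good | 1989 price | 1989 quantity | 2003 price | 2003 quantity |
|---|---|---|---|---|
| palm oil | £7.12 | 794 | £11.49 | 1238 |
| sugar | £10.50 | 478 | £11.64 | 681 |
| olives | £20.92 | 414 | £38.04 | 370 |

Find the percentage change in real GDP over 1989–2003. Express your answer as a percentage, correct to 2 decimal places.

22.62%

Real GDP 1989 = Nominal GDP 1989 = 7.12·794 + 10.50·478 + 20.92·414 = 19333.16.
Real GDP 2003 (at 1989 prices) = 7.12·1238 + 10.50·681 + 20.92·370 = 23705.46.
Real growth = 23705.46/19333.16 − 1 = 0.2262.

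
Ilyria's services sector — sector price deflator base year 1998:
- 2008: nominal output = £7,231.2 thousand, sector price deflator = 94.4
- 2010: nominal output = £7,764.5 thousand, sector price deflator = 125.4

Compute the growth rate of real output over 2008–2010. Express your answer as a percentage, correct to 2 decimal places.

-19.17%

Real output 2008 = 7231.2 / 0.944 = 7660.17.
Real output 2010 = 7764.5 / 1.254 = 6191.79.
Real growth = 6191.79 / 7660.17 − 1 = -0.1917.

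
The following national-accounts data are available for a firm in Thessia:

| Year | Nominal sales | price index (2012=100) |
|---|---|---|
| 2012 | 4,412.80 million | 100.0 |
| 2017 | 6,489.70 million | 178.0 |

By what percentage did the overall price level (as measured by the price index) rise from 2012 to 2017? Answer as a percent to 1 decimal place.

Price-level change = 178.0 / 100.0 − 1 = 0.7800.

78.0%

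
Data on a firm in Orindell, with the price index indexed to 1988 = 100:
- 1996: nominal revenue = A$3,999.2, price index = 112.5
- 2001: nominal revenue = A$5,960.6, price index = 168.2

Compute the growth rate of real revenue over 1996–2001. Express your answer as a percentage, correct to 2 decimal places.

-0.31%

Real revenue 1996 = 3999.2 / 1.125 = 3554.84.
Real revenue 2001 = 5960.6 / 1.682 = 3543.76.
Real growth = 3543.76 / 3554.84 − 1 = -0.0031.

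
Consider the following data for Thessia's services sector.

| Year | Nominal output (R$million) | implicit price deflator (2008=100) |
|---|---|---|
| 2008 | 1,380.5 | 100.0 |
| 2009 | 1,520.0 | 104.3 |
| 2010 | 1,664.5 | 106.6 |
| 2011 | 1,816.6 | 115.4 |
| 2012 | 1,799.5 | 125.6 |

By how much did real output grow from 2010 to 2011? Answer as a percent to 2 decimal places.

0.82%

Real output 2010 = 1664.5/1.066 = 1561.44.
Real output 2011 = 1816.6/1.154 = 1574.18.
Change = 1574.18/1561.44 − 1 = 0.0082.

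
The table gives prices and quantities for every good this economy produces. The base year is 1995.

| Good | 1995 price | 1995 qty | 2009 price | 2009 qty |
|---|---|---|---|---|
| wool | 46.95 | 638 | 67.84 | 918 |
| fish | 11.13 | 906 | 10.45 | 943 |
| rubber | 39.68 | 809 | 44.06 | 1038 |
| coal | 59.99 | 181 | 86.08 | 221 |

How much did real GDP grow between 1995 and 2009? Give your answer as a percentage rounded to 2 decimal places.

Real GDP 1995 = Nominal GDP 1995 = 46.95·638 + 11.13·906 + 39.68·809 + 59.99·181 = 82997.19.
Real GDP 2009 (at 1995 prices) = 46.95·918 + 11.13·943 + 39.68·1038 + 59.99·221 = 108041.32.
Real growth = 108041.32/82997.19 − 1 = 0.3017.

30.17%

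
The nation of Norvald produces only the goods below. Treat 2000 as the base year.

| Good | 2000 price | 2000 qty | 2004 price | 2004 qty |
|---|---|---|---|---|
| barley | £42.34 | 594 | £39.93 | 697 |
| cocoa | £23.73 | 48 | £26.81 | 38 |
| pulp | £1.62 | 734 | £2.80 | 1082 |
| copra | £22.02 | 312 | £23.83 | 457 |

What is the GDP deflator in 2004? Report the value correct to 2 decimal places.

101.28

Nominal GDP 2004 = 39.93·697 + 26.81·38 + 2.80·1082 + 23.83·457 = 42769.90.
Real GDP 2004 (at 2000 prices) = 42.34·697 + 23.73·38 + 1.62·1082 + 22.02·457 = 42228.70.
Deflator = Nominal/Real × 100 = 42769.90/42228.70 × 100 = 101.282.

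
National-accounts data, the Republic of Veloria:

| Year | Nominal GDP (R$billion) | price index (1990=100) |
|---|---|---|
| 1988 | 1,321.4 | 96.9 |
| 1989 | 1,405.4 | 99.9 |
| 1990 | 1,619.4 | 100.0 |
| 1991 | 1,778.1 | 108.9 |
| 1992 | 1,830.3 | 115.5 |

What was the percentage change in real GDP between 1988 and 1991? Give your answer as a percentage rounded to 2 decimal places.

Real GDP 1988 = 1321.4/0.969 = 1363.67.
Real GDP 1991 = 1778.1/1.089 = 1632.78.
Change = 1632.78/1363.67 − 1 = 0.1973.

19.73%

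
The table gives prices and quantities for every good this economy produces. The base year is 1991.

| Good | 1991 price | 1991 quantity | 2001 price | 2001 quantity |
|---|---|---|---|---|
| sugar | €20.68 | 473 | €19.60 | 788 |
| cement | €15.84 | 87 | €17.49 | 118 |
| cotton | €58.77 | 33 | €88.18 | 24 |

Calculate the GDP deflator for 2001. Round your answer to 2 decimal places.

Nominal GDP 2001 = 19.60·788 + 17.49·118 + 88.18·24 = 19624.94.
Real GDP 2001 (at 1991 prices) = 20.68·788 + 15.84·118 + 58.77·24 = 19575.44.
Deflator = Nominal/Real × 100 = 19624.94/19575.44 × 100 = 100.253.

100.25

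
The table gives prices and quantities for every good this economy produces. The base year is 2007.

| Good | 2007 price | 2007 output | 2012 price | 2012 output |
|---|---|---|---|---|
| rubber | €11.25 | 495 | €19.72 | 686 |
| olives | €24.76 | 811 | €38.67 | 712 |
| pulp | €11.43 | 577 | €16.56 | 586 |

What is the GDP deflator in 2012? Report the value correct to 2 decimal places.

Nominal GDP 2012 = 19.72·686 + 38.67·712 + 16.56·586 = 50765.12.
Real GDP 2012 (at 2007 prices) = 11.25·686 + 24.76·712 + 11.43·586 = 32044.60.
Deflator = Nominal/Real × 100 = 50765.12/32044.60 × 100 = 158.420.

158.42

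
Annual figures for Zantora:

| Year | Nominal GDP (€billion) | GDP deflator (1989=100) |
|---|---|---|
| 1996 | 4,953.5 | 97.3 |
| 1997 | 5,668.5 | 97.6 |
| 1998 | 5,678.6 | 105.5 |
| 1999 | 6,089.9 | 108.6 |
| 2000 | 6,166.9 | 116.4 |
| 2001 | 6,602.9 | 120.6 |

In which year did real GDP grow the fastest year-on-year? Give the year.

1997: real = 5668.5/0.976 = 5807.89; growth vs 1996 (5090.96) = 14.08%.
1998: real = 5678.6/1.055 = 5382.56; growth vs 1997 (5807.89) = -7.32%.
1999: real = 6089.9/1.086 = 5607.64; growth vs 1998 (5382.56) = 4.18%.
2000: real = 6166.9/1.164 = 5298.02; growth vs 1999 (5607.64) = -5.52%.
2001: real = 6602.9/1.206 = 5475.04; growth vs 2000 (5298.02) = 3.34%.

1997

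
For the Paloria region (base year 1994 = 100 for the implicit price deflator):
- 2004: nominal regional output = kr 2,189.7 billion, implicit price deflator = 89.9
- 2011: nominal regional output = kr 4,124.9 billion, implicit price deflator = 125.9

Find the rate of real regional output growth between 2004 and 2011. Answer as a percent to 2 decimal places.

Deflate each year: 2004 → 2189.7/0.899 = 2435.71; 2011 → 4124.9/1.259 = 3276.33.
So real regional output changed by 3276.33/2435.71 − 1 = 0.3451, i.e. 34.51%.

34.51%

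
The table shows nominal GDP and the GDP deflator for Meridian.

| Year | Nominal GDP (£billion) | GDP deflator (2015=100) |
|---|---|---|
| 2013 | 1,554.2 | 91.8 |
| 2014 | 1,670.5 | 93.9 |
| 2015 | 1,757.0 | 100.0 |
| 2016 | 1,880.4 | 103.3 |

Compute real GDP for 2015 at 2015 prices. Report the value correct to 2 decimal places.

Real GDP 2015 = 1757.0 / 1.000 = 1757.00.

£1,757.00 billion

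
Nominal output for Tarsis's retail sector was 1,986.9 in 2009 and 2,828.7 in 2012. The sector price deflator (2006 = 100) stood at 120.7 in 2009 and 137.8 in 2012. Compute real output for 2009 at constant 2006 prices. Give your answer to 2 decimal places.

Real output = Nominal / (sector price deflator/100) = 1986.9 / 1.207 = 1646.15.

1,646.15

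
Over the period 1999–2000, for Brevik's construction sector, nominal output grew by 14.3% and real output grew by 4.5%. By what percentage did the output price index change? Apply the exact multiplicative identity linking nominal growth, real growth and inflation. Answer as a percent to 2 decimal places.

(1 + g_nom) = (1 + g_real)(1 + π), so π = 1.1430 / 1.0450 − 1 = 0.09378.

9.38%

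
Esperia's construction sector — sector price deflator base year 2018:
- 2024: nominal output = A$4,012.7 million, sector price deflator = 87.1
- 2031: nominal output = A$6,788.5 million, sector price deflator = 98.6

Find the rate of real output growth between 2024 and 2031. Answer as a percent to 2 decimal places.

Deflate each year: 2024 → 4012.7/0.871 = 4607.00; 2031 → 6788.5/0.986 = 6884.89.
So real output changed by 6884.89/4607.00 − 1 = 0.4944, i.e. 49.44%.

49.44%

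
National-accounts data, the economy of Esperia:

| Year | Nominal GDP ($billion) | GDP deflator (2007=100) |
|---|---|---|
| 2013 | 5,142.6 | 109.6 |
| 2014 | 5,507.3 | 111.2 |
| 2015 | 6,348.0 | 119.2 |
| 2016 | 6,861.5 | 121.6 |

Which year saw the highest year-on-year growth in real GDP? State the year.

2015

2014: real = 5507.3/1.112 = 4952.61; growth vs 2013 (4692.15) = 5.55%.
2015: real = 6348.0/1.192 = 5325.50; growth vs 2014 (4952.61) = 7.53%.
2016: real = 6861.5/1.216 = 5642.68; growth vs 2015 (5325.50) = 5.96%.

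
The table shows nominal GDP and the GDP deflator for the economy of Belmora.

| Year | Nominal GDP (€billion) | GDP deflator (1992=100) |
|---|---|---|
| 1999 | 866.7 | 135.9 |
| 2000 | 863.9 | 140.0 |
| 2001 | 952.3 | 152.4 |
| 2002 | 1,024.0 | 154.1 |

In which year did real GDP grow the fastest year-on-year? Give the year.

2002

2000: real = 863.9/1.400 = 617.07; growth vs 1999 (637.75) = -3.24%.
2001: real = 952.3/1.524 = 624.87; growth vs 2000 (617.07) = 1.26%.
2002: real = 1024.0/1.541 = 664.50; growth vs 2001 (624.87) = 6.34%.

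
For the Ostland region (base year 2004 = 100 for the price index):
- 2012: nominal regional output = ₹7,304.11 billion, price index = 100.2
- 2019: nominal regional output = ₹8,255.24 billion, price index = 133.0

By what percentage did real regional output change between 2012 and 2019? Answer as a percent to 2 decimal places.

Deflate each year: 2012 → 7304.11/1.002 = 7289.53; 2019 → 8255.24/1.330 = 6206.95.
So real regional output changed by 6206.95/7289.53 − 1 = -0.1485, i.e. -14.85%.

-14.85%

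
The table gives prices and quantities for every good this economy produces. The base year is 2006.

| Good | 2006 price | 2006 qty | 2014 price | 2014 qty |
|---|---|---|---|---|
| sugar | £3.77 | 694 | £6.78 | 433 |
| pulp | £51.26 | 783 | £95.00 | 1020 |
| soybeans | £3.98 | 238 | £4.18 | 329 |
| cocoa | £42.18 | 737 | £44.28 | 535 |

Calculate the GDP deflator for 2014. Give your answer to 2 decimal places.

160.55

Nominal GDP 2014 = 6.78·433 + 95.00·1020 + 4.18·329 + 44.28·535 = 124900.76.
Real GDP 2014 (at 2006 prices) = 3.77·433 + 51.26·1020 + 3.98·329 + 42.18·535 = 77793.33.
Deflator = Nominal/Real × 100 = 124900.76/77793.33 × 100 = 160.555.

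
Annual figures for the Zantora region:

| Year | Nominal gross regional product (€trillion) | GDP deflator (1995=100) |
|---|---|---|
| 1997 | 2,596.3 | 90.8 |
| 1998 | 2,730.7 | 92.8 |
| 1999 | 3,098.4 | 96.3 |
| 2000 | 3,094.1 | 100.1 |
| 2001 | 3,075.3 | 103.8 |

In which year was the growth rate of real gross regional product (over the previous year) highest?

1999

1998: real = 2730.7/0.928 = 2942.56; growth vs 1997 (2859.36) = 2.91%.
1999: real = 3098.4/0.963 = 3217.45; growth vs 1998 (2942.56) = 9.34%.
2000: real = 3094.1/1.001 = 3091.01; growth vs 1999 (3217.45) = -3.93%.
2001: real = 3075.3/1.038 = 2962.72; growth vs 2000 (3091.01) = -4.15%.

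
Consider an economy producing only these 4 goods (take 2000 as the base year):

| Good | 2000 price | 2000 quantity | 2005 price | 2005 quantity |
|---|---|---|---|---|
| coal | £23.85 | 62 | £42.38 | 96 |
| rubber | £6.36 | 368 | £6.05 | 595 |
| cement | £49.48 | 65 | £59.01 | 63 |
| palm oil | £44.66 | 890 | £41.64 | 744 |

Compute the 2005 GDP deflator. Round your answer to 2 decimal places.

99.88

Nominal GDP 2005 = 42.38·96 + 6.05·595 + 59.01·63 + 41.64·744 = 42366.02.
Real GDP 2005 (at 2000 prices) = 23.85·96 + 6.36·595 + 49.48·63 + 44.66·744 = 42418.08.
Deflator = Nominal/Real × 100 = 42366.02/42418.08 × 100 = 99.877.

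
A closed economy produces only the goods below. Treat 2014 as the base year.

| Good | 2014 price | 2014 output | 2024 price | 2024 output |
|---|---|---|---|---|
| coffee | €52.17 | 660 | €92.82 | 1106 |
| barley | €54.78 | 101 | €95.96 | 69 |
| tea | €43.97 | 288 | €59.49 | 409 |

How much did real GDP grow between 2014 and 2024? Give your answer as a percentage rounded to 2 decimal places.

Real GDP 2014 = Nominal GDP 2014 = 52.17·660 + 54.78·101 + 43.97·288 = 52628.34.
Real GDP 2024 (at 2014 prices) = 52.17·1106 + 54.78·69 + 43.97·409 = 79463.57.
Real growth = 79463.57/52628.34 − 1 = 0.5099.

50.99%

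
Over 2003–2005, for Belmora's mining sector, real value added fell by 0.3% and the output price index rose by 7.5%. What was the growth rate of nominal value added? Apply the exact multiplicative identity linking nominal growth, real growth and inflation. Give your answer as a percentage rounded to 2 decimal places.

7.18%

(1 + g_nom) = (1 + g_real)(1 + π) = 0.9970 × 1.0750 = 1.07178.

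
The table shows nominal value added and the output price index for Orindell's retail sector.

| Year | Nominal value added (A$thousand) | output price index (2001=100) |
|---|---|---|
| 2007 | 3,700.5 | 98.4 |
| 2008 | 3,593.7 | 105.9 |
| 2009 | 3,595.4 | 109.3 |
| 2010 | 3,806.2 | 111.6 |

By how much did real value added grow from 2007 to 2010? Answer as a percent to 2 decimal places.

Real value added 2007 = 3700.5/0.984 = 3760.67.
Real value added 2010 = 3806.2/1.116 = 3410.57.
Change = 3410.57/3760.67 − 1 = -0.0931.

-9.31%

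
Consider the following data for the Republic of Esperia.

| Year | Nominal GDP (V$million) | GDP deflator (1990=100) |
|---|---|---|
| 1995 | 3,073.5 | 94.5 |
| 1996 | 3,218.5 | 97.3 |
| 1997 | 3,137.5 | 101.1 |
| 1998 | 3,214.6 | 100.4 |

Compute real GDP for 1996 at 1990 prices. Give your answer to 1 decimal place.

Real GDP 1996 = 3218.5 / 0.973 = 3307.81.

V$3,307.8 million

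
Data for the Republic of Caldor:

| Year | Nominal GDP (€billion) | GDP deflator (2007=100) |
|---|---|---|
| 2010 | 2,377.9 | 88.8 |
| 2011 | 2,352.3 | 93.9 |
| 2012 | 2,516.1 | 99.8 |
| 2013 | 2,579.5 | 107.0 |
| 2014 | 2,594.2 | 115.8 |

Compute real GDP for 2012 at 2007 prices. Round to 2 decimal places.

Real GDP 2012 = 2516.1 / 0.998 = 2521.14.

€2,521.14 billion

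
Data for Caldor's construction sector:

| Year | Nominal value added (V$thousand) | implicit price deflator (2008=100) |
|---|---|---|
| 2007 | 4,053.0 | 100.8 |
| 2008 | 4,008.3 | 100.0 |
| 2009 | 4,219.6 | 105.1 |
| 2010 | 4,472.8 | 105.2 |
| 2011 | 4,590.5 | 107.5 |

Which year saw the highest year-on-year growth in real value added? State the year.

2010

2008: real = 4008.3/1.000 = 4008.30; growth vs 2007 (4020.83) = -0.31%.
2009: real = 4219.6/1.051 = 4014.84; growth vs 2008 (4008.30) = 0.16%.
2010: real = 4472.8/1.052 = 4251.71; growth vs 2009 (4014.84) = 5.90%.
2011: real = 4590.5/1.075 = 4270.23; growth vs 2010 (4251.71) = 0.44%.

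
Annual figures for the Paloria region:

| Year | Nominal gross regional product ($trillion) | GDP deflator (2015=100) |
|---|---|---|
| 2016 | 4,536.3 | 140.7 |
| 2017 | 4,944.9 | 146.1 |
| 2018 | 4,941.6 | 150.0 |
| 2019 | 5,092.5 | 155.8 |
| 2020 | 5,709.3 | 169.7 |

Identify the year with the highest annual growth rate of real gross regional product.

2017: real = 4944.9/1.461 = 3384.60; growth vs 2016 (3224.09) = 4.98%.
2018: real = 4941.6/1.500 = 3294.40; growth vs 2017 (3384.60) = -2.67%.
2019: real = 5092.5/1.558 = 3268.61; growth vs 2018 (3294.40) = -0.78%.
2020: real = 5709.3/1.697 = 3364.35; growth vs 2019 (3268.61) = 2.93%.

2017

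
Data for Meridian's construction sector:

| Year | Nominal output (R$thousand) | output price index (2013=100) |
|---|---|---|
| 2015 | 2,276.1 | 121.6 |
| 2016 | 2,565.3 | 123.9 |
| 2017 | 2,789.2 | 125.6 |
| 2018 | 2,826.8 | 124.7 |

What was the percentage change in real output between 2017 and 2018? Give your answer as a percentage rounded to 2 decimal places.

2.08%

Real output 2017 = 2789.2/1.256 = 2220.70.
Real output 2018 = 2826.8/1.247 = 2266.88.
Change = 2266.88/2220.70 − 1 = 0.0208.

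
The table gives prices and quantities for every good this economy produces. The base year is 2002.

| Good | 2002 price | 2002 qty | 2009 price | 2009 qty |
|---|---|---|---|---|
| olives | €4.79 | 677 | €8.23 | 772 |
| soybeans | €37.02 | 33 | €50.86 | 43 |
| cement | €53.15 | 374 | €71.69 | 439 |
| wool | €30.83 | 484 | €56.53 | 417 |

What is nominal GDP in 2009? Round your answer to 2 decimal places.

€63585.46

Nominal GDP 2009 = Σ (p_2009 × q_2009) = 8.23·772 + 50.86·43 + 71.69·439 + 56.53·417 = 63585.46.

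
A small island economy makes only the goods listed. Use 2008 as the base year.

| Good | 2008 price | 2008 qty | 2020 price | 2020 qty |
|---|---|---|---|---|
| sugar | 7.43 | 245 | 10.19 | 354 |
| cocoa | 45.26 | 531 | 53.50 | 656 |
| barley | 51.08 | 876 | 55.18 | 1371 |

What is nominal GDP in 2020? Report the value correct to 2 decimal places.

Nominal GDP 2020 = Σ (p_2020 × q_2020) = 10.19·354 + 53.50·656 + 55.18·1371 = 114355.04.

114355.04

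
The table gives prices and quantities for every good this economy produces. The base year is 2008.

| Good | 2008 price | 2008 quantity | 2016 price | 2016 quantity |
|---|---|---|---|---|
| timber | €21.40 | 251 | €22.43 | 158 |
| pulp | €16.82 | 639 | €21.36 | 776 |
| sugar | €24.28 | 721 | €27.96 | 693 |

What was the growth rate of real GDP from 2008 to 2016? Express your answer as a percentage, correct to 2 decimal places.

Real GDP 2008 = Nominal GDP 2008 = 21.40·251 + 16.82·639 + 24.28·721 = 33625.26.
Real GDP 2016 (at 2008 prices) = 21.40·158 + 16.82·776 + 24.28·693 = 33259.56.
Real growth = 33259.56/33625.26 − 1 = -0.0109.

-1.09%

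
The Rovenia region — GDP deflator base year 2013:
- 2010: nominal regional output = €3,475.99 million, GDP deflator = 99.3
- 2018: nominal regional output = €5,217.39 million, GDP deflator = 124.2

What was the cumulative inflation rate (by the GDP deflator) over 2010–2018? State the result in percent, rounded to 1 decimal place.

Price-level change = 124.2 / 99.3 − 1 = 0.2508.

25.1%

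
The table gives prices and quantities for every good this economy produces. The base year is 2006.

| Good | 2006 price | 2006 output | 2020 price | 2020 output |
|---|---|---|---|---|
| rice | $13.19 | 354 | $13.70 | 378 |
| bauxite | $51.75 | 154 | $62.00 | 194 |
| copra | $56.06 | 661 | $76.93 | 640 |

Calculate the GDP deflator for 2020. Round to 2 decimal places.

Nominal GDP 2020 = 13.70·378 + 62.00·194 + 76.93·640 = 66441.80.
Real GDP 2020 (at 2006 prices) = 13.19·378 + 51.75·194 + 56.06·640 = 50903.72.
Deflator = Nominal/Real × 100 = 66441.80/50903.72 × 100 = 130.524.

130.52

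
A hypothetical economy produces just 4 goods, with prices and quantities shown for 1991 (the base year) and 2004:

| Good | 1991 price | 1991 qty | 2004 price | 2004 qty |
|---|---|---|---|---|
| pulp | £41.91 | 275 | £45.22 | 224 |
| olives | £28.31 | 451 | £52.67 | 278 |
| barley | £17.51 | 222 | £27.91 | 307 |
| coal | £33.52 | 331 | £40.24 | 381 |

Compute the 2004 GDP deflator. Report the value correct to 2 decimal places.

137.47

Nominal GDP 2004 = 45.22·224 + 52.67·278 + 27.91·307 + 40.24·381 = 48671.35.
Real GDP 2004 (at 1991 prices) = 41.91·224 + 28.31·278 + 17.51·307 + 33.52·381 = 35404.71.
Deflator = Nominal/Real × 100 = 48671.35/35404.71 × 100 = 137.471.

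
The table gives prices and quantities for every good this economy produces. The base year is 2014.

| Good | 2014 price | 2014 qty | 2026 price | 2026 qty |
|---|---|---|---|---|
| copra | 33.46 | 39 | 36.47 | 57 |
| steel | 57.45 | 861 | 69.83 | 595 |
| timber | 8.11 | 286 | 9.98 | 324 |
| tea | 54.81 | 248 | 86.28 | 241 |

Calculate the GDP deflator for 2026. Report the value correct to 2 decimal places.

130.29

Nominal GDP 2026 = 36.47·57 + 69.83·595 + 9.98·324 + 86.28·241 = 67654.64.
Real GDP 2026 (at 2014 prices) = 33.46·57 + 57.45·595 + 8.11·324 + 54.81·241 = 51926.82.
Deflator = Nominal/Real × 100 = 67654.64/51926.82 × 100 = 130.288.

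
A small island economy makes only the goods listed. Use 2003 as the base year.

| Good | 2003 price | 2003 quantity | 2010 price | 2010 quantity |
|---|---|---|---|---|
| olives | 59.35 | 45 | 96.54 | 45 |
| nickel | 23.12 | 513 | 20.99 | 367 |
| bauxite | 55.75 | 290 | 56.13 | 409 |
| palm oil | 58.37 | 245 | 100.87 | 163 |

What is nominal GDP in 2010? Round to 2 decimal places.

Nominal GDP 2010 = Σ (p_2010 × q_2010) = 96.54·45 + 20.99·367 + 56.13·409 + 100.87·163 = 51446.61.

51446.61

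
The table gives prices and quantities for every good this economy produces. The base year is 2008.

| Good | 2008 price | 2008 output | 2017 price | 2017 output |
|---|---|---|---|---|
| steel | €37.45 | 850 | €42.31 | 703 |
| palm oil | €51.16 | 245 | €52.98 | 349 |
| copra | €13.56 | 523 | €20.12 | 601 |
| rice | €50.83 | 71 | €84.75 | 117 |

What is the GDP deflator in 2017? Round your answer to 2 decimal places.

Nominal GDP 2017 = 42.31·703 + 52.98·349 + 20.12·601 + 84.75·117 = 70241.82.
Real GDP 2017 (at 2008 prices) = 37.45·703 + 51.16·349 + 13.56·601 + 50.83·117 = 58278.86.
Deflator = Nominal/Real × 100 = 70241.82/58278.86 × 100 = 120.527.

120.53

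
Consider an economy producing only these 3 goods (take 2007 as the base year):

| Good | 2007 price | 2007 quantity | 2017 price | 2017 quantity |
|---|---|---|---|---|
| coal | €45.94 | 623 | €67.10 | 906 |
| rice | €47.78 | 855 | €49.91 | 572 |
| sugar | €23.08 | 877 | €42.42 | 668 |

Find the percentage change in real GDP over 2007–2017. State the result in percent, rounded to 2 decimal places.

-5.96%

Real GDP 2007 = Nominal GDP 2007 = 45.94·623 + 47.78·855 + 23.08·877 = 89713.68.
Real GDP 2017 (at 2007 prices) = 45.94·906 + 47.78·572 + 23.08·668 = 84369.24.
Real growth = 84369.24/89713.68 − 1 = -0.0596.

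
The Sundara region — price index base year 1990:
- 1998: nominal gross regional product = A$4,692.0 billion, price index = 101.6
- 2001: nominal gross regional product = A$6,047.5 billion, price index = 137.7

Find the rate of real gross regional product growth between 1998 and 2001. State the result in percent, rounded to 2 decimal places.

-4.90%

Real gross regional product 1998 = 4692.0 / 1.016 = 4618.11.
Real gross regional product 2001 = 6047.5 / 1.377 = 4391.79.
Real growth = 4391.79 / 4618.11 − 1 = -0.0490.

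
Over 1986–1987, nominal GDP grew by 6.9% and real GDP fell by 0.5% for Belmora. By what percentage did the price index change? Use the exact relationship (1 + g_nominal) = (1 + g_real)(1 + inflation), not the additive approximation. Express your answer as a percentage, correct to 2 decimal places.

(1 + g_nom) = (1 + g_real)(1 + π), so π = 1.0690 / 0.9950 − 1 = 0.07437.

7.44%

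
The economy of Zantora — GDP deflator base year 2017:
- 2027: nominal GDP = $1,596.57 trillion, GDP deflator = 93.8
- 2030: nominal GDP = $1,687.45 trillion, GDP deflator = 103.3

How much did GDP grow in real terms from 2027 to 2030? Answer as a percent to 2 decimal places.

-4.03%

Real GDP 2027 = 1596.57 / 0.938 = 1702.10.
Real GDP 2030 = 1687.45 / 1.033 = 1633.54.
Real growth = 1633.54 / 1702.10 − 1 = -0.0403.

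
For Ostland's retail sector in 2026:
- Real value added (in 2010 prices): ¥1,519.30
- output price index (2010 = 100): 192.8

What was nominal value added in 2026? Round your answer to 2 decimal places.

¥2,929.21

Nominal value added = Real × (output price index/100) = 1519.30 × 1.928 = 2929.21.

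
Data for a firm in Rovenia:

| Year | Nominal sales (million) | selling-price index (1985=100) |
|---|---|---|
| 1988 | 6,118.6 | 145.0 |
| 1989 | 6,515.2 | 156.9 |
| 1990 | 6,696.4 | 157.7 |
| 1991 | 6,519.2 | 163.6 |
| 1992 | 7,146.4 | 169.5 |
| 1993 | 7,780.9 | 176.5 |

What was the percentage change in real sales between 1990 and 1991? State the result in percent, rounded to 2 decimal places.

Real sales 1990 = 6696.4/1.577 = 4246.29.
Real sales 1991 = 6519.2/1.636 = 3984.84.
Change = 3984.84/4246.29 − 1 = -0.0616.

-6.16%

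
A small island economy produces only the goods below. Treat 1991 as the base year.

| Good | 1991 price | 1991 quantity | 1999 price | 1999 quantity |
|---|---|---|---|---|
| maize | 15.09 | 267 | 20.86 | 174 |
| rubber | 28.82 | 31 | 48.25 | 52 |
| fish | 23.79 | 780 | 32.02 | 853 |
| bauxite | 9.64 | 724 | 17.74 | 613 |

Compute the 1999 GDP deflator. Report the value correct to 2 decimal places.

Nominal GDP 1999 = 20.86·174 + 48.25·52 + 32.02·853 + 17.74·613 = 44326.32.
Real GDP 1999 (at 1991 prices) = 15.09·174 + 28.82·52 + 23.79·853 + 9.64·613 = 30326.49.
Deflator = Nominal/Real × 100 = 44326.32/30326.49 × 100 = 146.164.

146.16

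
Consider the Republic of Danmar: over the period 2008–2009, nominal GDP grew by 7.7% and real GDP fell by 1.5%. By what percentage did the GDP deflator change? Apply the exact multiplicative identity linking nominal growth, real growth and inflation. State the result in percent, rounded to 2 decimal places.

(1 + g_nom) = (1 + g_real)(1 + π), so π = 1.0770 / 0.9850 − 1 = 0.09340.

9.34%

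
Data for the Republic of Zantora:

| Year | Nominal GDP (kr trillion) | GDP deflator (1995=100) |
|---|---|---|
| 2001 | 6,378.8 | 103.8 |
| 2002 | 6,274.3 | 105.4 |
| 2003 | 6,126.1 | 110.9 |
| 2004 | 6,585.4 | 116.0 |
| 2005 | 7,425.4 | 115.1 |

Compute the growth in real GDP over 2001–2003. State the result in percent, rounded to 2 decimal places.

Real GDP 2001 = 6378.8/1.038 = 6145.28.
Real GDP 2003 = 6126.1/1.109 = 5523.99.
Change = 5523.99/6145.28 − 1 = -0.1011.

-10.11%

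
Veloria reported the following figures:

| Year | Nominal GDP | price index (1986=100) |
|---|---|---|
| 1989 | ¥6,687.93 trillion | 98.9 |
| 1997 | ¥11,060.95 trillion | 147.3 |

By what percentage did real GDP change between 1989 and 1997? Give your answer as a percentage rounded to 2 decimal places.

Real GDP 1989 = 6687.93 / 0.989 = 6762.32.
Real GDP 1997 = 11060.95 / 1.473 = 7509.13.
Real growth = 7509.13 / 6762.32 − 1 = 0.1104.

11.04%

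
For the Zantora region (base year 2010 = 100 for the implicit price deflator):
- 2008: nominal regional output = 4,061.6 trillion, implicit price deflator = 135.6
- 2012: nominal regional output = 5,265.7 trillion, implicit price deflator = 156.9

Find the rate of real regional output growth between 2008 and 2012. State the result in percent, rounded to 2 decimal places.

12.05%

Deflate each year: 2008 → 4061.6/1.356 = 2995.28; 2012 → 5265.7/1.569 = 3356.09.
So real regional output changed by 3356.09/2995.28 − 1 = 0.1205, i.e. 12.05%.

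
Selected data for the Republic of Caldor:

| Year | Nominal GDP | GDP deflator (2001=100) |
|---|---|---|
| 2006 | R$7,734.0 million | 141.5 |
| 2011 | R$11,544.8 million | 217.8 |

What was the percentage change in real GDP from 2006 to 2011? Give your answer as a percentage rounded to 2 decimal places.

Deflate each year: 2006 → 7734.0/1.415 = 5465.72; 2011 → 11544.8/2.178 = 5300.64.
So real GDP changed by 5300.64/5465.72 − 1 = -0.0302, i.e. -3.02%.

-3.02%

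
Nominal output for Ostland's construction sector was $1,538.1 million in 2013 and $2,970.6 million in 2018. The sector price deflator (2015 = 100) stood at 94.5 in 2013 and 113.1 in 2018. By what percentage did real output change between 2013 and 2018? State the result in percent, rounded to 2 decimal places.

Real output 2013 = 1538.1 / 0.945 = 1627.62.
Real output 2018 = 2970.6 / 1.131 = 2626.53.
Real growth = 2626.53 / 1627.62 − 1 = 0.6137.

61.37%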